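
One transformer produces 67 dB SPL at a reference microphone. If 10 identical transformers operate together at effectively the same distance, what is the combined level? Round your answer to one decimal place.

77.0 dB SPL

L_total = L₁ + 10·log₁₀ N for N identical incoherent sources.
L_total = 67 + 10·log₁₀(10) = 67 + 10.000 = 77.00 dB SPL.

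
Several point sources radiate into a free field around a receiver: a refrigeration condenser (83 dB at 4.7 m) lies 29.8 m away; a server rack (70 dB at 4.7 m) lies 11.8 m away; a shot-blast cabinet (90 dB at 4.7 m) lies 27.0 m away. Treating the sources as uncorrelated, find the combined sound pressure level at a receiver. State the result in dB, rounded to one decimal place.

Apply inverse-square spreading to bring every level to the receiver, then sum 10^(L/10).
refrigeration condenser: 83 − 20·log₁₀(29.8/4.7) = 83 − 16.04 = 66.96 dB.
server rack: 70 − 20·log₁₀(11.8/4.7) = 70 − 8.00 = 62.00 dB.
shot-blast cabinet: 90 − 20·log₁₀(27.0/4.7) = 90 − 15.19 = 74.81 dB.
Σ 10^(L/10) = 3.685e+07 → L_total = 10·log₁₀(3.685e+07) = 75.66 dB.

75.7 dB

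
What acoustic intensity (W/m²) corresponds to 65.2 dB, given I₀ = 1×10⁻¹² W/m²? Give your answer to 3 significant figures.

3.31e-06 W/m²

L = 10·log₁₀(I/I₀) ⇒ I = I₀·10^(L/10) = 10⁻¹² × 10^6.52.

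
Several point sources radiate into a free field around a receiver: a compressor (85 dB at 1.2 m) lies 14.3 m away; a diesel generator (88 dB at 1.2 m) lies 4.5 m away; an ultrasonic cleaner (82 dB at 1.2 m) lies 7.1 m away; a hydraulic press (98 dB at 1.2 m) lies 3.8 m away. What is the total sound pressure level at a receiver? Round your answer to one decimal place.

88.3 dB

First find each source's level at the receiver (point-source: −20·log₁₀(r/r_ref)), then combine on an intensity basis.
compressor: 85 − 20·log₁₀(14.3/1.2) = 85 − 21.52 = 63.48 dB.
diesel generator: 88 − 20·log₁₀(4.5/1.2) = 88 − 11.48 = 76.52 dB.
ultrasonic cleaner: 82 − 20·log₁₀(7.1/1.2) = 82 − 15.44 = 66.56 dB.
hydraulic press: 98 − 20·log₁₀(3.8/1.2) = 98 − 10.01 = 87.99 dB.
Σ 10^(L/10) = 6.808e+08 → L_total = 10·log₁₀(6.808e+08) = 88.33 dB.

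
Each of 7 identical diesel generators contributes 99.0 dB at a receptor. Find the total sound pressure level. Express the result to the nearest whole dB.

N identical incoherent sources raise the level by 10·log₁₀ N.
L_total = 99.0 + 10·log₁₀(7) = 99.0 + 8.451 = 107.45 dB.

107 dB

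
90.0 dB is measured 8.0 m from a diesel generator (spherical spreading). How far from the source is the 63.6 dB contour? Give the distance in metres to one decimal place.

The 26.4 dB drop corresponds to a distance ratio of 10^(26.4/20) for a point source.
r₂ = 8.0·10^((90.0−63.6)/20) = 8.0·10^(26.4/20) = 167.14 m.

167.1 m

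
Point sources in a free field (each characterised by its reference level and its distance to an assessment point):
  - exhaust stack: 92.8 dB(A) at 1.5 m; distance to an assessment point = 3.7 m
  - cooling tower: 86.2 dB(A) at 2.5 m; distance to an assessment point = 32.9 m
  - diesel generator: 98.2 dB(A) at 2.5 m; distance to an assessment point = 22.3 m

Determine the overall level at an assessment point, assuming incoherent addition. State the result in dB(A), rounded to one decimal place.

Apply inverse-square spreading to bring every level to the receiver, then sum 10^(L/10).
exhaust stack: 92.8 − 20·log₁₀(3.7/1.5) = 92.8 − 7.84 = 84.96 dB(A).
cooling tower: 86.2 − 20·log₁₀(32.9/2.5) = 86.2 − 22.39 = 63.81 dB(A).
diesel generator: 98.2 − 20·log₁₀(22.3/2.5) = 98.2 − 19.01 = 79.19 dB(A).
Σ 10^(L/10) = 3.986e+08 → L_total = 10·log₁₀(3.986e+08) = 86.01 dB(A).

86.0 dB(A)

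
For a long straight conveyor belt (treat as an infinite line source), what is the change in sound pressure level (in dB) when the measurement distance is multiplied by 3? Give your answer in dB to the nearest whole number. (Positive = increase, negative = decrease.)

-5 dB

A line source loses 3 dB per doubling of distance; generally ΔL = −10·log₁₀(r₂/r₁).
ΔL = −10·log₁₀(3) = -4.77 dB.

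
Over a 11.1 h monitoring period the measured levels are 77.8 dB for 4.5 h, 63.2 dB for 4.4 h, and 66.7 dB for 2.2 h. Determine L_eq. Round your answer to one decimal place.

The energy average is taken in the linear domain: L_eq = 10·log₁₀[(Σ tᵢ·10^(Lᵢ/10))/T], T = 11.1 h.
Σ tᵢ·10^(Lᵢ/10) = 4.5·10^(77.8/10) + 4.4·10^(63.2/10) + 2.2·10^(66.7/10) = 2.906e+08.
L_eq = 10·log₁₀(2.906e+08/11.1) = 74.18 dB.

74.2 dB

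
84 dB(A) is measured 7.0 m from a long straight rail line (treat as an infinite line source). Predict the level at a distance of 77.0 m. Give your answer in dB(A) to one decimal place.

73.6 dB(A)

Line-source attenuation: ΔL = 10·log₁₀(r₂/r₁) = 10·log₁₀(77.0/7.0) = 10.414 dB.
L₂ = 84 − 10·log₁₀(77.0/7.0) = 84 − 10.414 = 73.59 dB(A).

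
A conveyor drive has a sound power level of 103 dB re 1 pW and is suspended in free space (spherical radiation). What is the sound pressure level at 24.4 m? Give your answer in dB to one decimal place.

Free-field spherical radiation: L_p = L_w − 10·log₁₀(4π·r²), r = 24.4 m.
4π·r² = 7482 m², 10·log₁₀ of that is 38.740 dB.
L_p = 103 − 38.740 = 64.26 dB.

64.3 dB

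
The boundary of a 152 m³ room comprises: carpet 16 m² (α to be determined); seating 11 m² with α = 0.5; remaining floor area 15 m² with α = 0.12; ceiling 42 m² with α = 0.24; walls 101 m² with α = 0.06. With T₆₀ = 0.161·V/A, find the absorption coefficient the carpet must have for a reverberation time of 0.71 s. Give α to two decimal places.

0.69

Required total absorption A = 0.161·152/0.71 = 34.47 m².
Absorption from the other surfaces = 11·0.5 + 15·0.12 + 42·0.24 + 101·0.06 = 23.44 m², so the carpet must supply 11.03 m² over 16 m².
α = 11.03/16 = 0.689.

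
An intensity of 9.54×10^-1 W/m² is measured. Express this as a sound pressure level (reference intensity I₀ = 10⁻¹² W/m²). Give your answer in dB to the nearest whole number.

120 dB

Dividing by I₀ shifts the exponent by 12: I/I₀ = 9.54×10^11.
L = 10·(0.9795 + 11) = 119.80 dB.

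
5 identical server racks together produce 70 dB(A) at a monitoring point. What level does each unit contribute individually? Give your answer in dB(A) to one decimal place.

63.0 dB(A)

For N identical incoherent sources L_total = L₁ + 10·log₁₀ N, so L₁ = 70 − 10·log₁₀(5) = 70 − 6.990.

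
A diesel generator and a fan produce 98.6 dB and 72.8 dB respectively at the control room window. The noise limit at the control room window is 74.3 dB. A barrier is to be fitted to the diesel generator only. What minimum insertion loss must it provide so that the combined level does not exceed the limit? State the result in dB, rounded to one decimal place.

Fixed contribution from the other source: Σ 10^(L/10) = 10^(72.8/10) = 1.905e+07 (72.80 dB).
The limit corresponds to 10^(74.3/10) = 2.692e+07; subtracting the fixed part leaves 7.861e+06 for the diesel generator, i.e. 68.95 dB.
Required insertion loss = 98.6 − 68.95 = 29.65 dB.

29.6 dB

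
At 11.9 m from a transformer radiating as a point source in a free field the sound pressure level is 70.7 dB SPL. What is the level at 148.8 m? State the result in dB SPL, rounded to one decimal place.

48.8 dB SPL

Point-source attenuation: ΔL = 20·log₁₀(r₂/r₁) = 20·log₁₀(148.8/11.9) = 21.941 dB.
L₂ = 70.7 − 20·log₁₀(148.8/11.9) = 70.7 − 21.941 = 48.76 dB SPL.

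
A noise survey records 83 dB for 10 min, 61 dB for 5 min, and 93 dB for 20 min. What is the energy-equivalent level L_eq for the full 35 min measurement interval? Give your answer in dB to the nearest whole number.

91 dB

Weight each interval's intensity by its duration and average over T = 35 min:
Σ tᵢ·10^(Lᵢ/10) = 10·10^(83/10) + 5·10^(61/10) + 20·10^(93/10) = 4.191e+10.
L_eq = 10·log₁₀(4.191e+10/35) = 90.78 dB.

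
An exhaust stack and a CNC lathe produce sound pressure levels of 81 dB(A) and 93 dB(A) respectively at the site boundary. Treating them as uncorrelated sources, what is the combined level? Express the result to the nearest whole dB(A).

93 dB(A)

Incoherent sources combine by intensity addition: L_total = 10·log₁₀(Σ 10^(L_i/10)).
Σ 10^(L/10) = 10^(81/10) + 10^(93/10) = 2.121e+09.
L_total = 10·log₁₀(2.121e+09) = 93.27 dB(A).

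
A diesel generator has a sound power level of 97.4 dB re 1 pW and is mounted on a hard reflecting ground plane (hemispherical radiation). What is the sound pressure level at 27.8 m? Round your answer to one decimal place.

Free-field hemispherical radiation: L_p = L_w − 10·log₁₀(2π·r²), r = 27.8 m.
2π·r² = 4856 m², 10·log₁₀ of that is 36.863 dB.
L_p = 97.4 − 36.863 = 60.54 dB.

60.5 dB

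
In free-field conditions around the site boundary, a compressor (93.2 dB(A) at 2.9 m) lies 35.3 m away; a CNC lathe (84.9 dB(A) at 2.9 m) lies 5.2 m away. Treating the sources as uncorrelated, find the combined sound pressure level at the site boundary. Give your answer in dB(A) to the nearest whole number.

Propagate each source to the receiver with L = L_ref − 20·log₁₀(r/r_ref), then add intensities.
compressor: 93.2 − 20·log₁₀(35.3/2.9) = 93.2 − 21.71 = 71.49 dB(A).
CNC lathe: 84.9 − 20·log₁₀(5.2/2.9) = 84.9 − 5.07 = 79.83 dB(A).
Σ 10^(L/10) = 1.102e+08 → L_total = 10·log₁₀(1.102e+08) = 80.42 dB(A).

80 dB(A)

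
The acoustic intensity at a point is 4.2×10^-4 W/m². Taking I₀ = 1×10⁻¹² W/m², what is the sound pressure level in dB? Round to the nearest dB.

86 dB

Dividing by I₀ shifts the exponent by 12: I/I₀ = 4.2×10^8.
L = 10·(0.6232 + 8) = 86.23 dB.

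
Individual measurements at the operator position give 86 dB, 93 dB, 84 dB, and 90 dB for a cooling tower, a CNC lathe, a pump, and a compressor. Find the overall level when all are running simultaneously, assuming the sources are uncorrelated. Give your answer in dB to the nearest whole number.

For uncorrelated sources the intensities add, so convert each level to linear form, sum, and take 10·log₁₀ of the total.
Σ 10^(L/10) = 10^(86/10) + 10^(93/10) + 10^(84/10) + 10^(90/10) = 3.645e+09.
L_total = 10·log₁₀(3.645e+09) = 95.62 dB.

96 dB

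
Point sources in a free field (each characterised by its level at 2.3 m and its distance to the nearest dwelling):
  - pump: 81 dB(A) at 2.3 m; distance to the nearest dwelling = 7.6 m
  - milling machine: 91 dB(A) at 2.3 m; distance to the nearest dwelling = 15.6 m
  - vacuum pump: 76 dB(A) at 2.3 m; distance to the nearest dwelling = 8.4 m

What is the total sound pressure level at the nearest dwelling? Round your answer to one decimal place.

76.2 dB(A)

Apply inverse-square spreading to bring every level to the receiver, then sum 10^(L/10).
pump: 81 − 20·log₁₀(7.6/2.3) = 81 − 10.38 = 70.62 dB(A).
milling machine: 91 − 20·log₁₀(15.6/2.3) = 91 − 16.63 = 74.37 dB(A).
vacuum pump: 76 − 20·log₁₀(8.4/2.3) = 76 − 11.25 = 64.75 dB(A).
Σ 10^(L/10) = 4.188e+07 → L_total = 10·log₁₀(4.188e+07) = 76.22 dB(A).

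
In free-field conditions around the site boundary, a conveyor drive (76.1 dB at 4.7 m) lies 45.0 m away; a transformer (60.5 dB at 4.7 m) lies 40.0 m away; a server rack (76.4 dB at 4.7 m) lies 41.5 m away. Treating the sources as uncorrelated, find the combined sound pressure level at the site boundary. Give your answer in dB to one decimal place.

Apply inverse-square spreading to bring every level to the receiver, then sum 10^(L/10).
conveyor drive: 76.1 − 20·log₁₀(45.0/4.7) = 76.1 − 19.62 = 56.48 dB.
transformer: 60.5 − 20·log₁₀(40.0/4.7) = 60.5 − 18.60 = 41.90 dB.
server rack: 76.4 − 20·log₁₀(41.5/4.7) = 76.4 − 18.92 = 57.48 dB.
Σ 10^(L/10) = 1.020e+06 → L_total = 10·log₁₀(1.020e+06) = 60.09 dB.

60.1 dB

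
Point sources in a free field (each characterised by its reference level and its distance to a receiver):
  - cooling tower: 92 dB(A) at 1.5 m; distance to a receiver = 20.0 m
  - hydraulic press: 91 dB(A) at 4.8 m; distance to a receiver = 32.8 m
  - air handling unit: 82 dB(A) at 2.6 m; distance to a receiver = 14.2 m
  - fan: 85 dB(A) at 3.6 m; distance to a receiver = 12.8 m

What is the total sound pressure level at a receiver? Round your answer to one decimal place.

78.2 dB(A)

First find each source's level at the receiver (point-source: −20·log₁₀(r/r_ref)), then combine on an intensity basis.
cooling tower: 92 − 20·log₁₀(20.0/1.5) = 92 − 22.50 = 69.50 dB(A).
hydraulic press: 91 − 20·log₁₀(32.8/4.8) = 91 − 16.69 = 74.31 dB(A).
air handling unit: 82 − 20·log₁₀(14.2/2.6) = 82 − 14.75 = 67.25 dB(A).
fan: 85 − 20·log₁₀(12.8/3.6) = 85 − 11.02 = 73.98 dB(A).
Σ 10^(L/10) = 6.620e+07 → L_total = 10·log₁₀(6.620e+07) = 78.21 dB(A).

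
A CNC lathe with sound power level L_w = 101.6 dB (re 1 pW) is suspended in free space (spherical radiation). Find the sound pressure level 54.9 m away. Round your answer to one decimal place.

L_p = L_w − 10·log₁₀(4π·r²) with r = 54.9 m.
4π·r² = 3.788e+04 m², 10·log₁₀ of that is 45.784 dB.
L_p = 101.6 − 45.784 = 55.82 dB.

55.8 dB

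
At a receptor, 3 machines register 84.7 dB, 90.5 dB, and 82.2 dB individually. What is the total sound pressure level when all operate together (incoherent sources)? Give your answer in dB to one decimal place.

92.0 dB

For uncorrelated sources the intensities add, so convert each level to linear form, sum, and take 10·log₁₀ of the total.
Σ 10^(L/10) = 10^(84.7/10) + 10^(90.5/10) + 10^(82.2/10) = 1.583e+09.
L_total = 10·log₁₀(1.583e+09) = 92.00 dB.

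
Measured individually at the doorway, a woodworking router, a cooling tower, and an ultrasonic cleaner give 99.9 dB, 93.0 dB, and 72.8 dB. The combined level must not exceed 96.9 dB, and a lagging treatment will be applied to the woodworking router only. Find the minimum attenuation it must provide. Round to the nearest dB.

5 dB

Everything except the woodworking router sums to 10^(93.0/10) + 10^(72.8/10) = 2.014e+09 in linear terms, 93.04 dB.
The limit corresponds to 10^(96.9/10) = 4.898e+09; subtracting the fixed part leaves 2.883e+09 for the woodworking router, i.e. 94.60 dB.
So the woodworking router must be reduced from 99.9 to 94.60 dB: IL = 5.30 dB.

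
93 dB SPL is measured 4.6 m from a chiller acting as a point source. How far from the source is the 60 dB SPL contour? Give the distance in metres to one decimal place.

For a point source L₁ − L₂ = 20·log₁₀(r₂/r₁), so r₂ = r₁·10^((L₁−L₂)/20).
r₂ = 4.6·10^((93−60)/20) = 4.6·10^(33.0/20) = 205.47 m.

205.5 m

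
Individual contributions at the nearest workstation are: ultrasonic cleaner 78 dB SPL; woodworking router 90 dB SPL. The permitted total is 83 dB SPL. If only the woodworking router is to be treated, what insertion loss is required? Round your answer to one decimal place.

8.7 dB

The untreated sources together contribute 10^(78/10) = 6.310e+07, i.e. 78.00 dB SPL.
To meet 83 dB SPL overall, the treated woodworking router may contribute at most 10^(83/10) − 6.310e+07 = 1.364e+08, i.e. 81.35 dB SPL.
So the woodworking router must be reduced from 90 to 81.35 dB SPL: IL = 8.65 dB.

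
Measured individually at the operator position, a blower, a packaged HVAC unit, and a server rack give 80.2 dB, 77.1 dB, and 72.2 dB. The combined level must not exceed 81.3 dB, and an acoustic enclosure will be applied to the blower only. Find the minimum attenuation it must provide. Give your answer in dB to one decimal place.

1.9 dB

Everything except the blower sums to 10^(77.1/10) + 10^(72.2/10) = 6.788e+07 in linear terms, 78.32 dB.
To meet 81.3 dB overall, the treated blower may contribute at most 10^(81.3/10) − 6.788e+07 = 6.701e+07, i.e. 78.26 dB.
Required insertion loss = 80.2 − 78.26 = 1.94 dB.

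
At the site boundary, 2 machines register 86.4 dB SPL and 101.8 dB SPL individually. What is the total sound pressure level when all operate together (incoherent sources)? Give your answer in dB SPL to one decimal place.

Incoherent sources combine by intensity addition: L_total = 10·log₁₀(Σ 10^(L_i/10)).
Σ 10^(L/10) = 10^(86.4/10) + 10^(101.8/10) = 1.557e+10.
L_total = 10·log₁₀(1.557e+10) = 101.92 dB SPL.

101.9 dB SPL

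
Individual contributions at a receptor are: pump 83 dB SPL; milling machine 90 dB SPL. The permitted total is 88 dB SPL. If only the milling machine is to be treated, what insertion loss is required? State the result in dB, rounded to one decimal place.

3.7 dB

The untreated sources together contribute 10^(83/10) = 1.995e+08, i.e. 83.00 dB SPL.
The limit corresponds to 10^(88/10) = 6.310e+08; subtracting the fixed part leaves 4.314e+08 for the milling machine, i.e. 86.35 dB SPL.
Required insertion loss = 90 − 86.35 = 3.65 dB.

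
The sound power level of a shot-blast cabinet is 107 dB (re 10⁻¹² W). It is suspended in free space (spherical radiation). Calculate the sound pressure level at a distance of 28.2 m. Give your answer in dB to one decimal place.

67.0 dB

L_p = L_w − 10·log₁₀(4π·r²) with r = 28.2 m.
4π·r² = 9993 m², 10·log₁₀ of that is 39.997 dB.
L_p = 107 − 39.997 = 67.00 dB.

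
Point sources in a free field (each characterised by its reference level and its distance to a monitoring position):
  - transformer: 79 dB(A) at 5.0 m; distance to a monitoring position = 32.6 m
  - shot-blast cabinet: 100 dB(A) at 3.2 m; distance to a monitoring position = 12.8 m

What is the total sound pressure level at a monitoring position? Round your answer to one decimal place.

Apply inverse-square spreading to bring every level to the receiver, then sum 10^(L/10).
transformer: 79 − 20·log₁₀(32.6/5.0) = 79 − 16.28 = 62.72 dB(A).
shot-blast cabinet: 100 − 20·log₁₀(12.8/3.2) = 100 − 12.04 = 87.96 dB(A).
Σ 10^(L/10) = 6.269e+08 → L_total = 10·log₁₀(6.269e+08) = 87.97 dB(A).

88.0 dB(A)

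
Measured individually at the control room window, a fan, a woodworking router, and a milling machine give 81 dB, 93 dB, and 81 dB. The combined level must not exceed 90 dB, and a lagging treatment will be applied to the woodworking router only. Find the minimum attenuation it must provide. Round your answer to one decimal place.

The untreated sources together contribute 10^(81/10) + 10^(81/10) = 2.518e+08, i.e. 84.01 dB.
To meet 90 dB overall, the treated woodworking router may contribute at most 10^(90/10) − 2.518e+08 = 7.482e+08, i.e. 88.74 dB.
So the woodworking router must be reduced from 93 to 88.74 dB: IL = 4.26 dB.

4.3 dB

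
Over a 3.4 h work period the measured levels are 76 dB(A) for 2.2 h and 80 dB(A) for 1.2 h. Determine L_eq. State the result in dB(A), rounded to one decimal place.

77.9 dB(A)

L_eq = 10·log₁₀[(1/T)·Σ tᵢ·10^(Lᵢ/10)] with T = 3.4 h.
Σ tᵢ·10^(Lᵢ/10) = 2.2·10^(76/10) + 1.2·10^(80/10) = 2.076e+08.
L_eq = 10·log₁₀(2.076e+08/3.4) = 77.86 dB(A).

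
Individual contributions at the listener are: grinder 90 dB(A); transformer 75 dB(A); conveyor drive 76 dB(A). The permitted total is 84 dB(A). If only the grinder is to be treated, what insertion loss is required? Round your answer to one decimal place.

Everything except the grinder sums to 10^(75/10) + 10^(76/10) = 7.143e+07 in linear terms, 78.54 dB(A).
To meet 84 dB(A) overall, the treated grinder may contribute at most 10^(84/10) − 7.143e+07 = 1.798e+08, i.e. 82.55 dB(A).
So the grinder must be reduced from 90 to 82.55 dB(A): IL = 7.45 dB.

7.5 dB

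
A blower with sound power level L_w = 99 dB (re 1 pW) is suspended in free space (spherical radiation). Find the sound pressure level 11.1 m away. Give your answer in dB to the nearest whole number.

67 dB

Free-field spherical radiation: L_p = L_w − 10·log₁₀(4π·r²), r = 11.1 m.
4π·r² = 1548 m², 10·log₁₀ of that is 31.899 dB.
L_p = 99 − 31.899 = 67.10 dB.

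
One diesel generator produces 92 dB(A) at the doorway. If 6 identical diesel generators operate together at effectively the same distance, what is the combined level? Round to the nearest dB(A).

100 dB(A)

N identical incoherent sources raise the level by 10·log₁₀ N.
L_total = 92 + 10·log₁₀(6) = 92 + 7.782 = 99.78 dB(A).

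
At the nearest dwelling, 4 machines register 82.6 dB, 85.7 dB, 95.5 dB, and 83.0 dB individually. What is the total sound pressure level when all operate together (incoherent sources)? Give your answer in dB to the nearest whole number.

96 dB

For uncorrelated sources the intensities add, so convert each level to linear form, sum, and take 10·log₁₀ of the total.
Σ 10^(L/10) = 10^(82.6/10) + 10^(85.7/10) + 10^(95.5/10) + 10^(83.0/10) = 4.301e+09.
L_total = 10·log₁₀(4.301e+09) = 96.34 dB.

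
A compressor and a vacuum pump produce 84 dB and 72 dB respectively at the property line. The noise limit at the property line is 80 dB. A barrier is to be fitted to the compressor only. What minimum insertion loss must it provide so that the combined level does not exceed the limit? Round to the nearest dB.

The untreated sources together contribute 10^(72/10) = 1.585e+07, i.e. 72.00 dB.
The limit corresponds to 10^(80/10) = 1.000e+08; subtracting the fixed part leaves 8.415e+07 for the compressor, i.e. 79.25 dB.
Required insertion loss = 84 − 79.25 = 4.75 dB.

5 dB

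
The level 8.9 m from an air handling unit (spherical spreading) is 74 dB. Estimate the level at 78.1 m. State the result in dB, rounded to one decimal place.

Point-source attenuation: ΔL = 20·log₁₀(r₂/r₁) = 20·log₁₀(78.1/8.9) = 18.865 dB.
L₂ = 74 − 20·log₁₀(78.1/8.9) = 74 − 18.865 = 55.13 dB.

55.1 dB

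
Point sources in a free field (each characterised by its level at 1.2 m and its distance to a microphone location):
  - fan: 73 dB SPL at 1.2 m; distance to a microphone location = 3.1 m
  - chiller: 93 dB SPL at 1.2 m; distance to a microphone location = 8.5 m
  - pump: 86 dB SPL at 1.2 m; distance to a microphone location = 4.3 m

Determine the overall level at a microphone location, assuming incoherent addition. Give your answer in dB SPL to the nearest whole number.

79 dB SPL

First find each source's level at the receiver (point-source: −20·log₁₀(r/r_ref)), then combine on an intensity basis.
fan: 73 − 20·log₁₀(3.1/1.2) = 73 − 8.24 = 64.76 dB SPL.
chiller: 93 − 20·log₁₀(8.5/1.2) = 93 − 17.00 = 76.00 dB SPL.
pump: 86 − 20·log₁₀(4.3/1.2) = 86 − 11.09 = 74.91 dB SPL.
Σ 10^(L/10) = 7.376e+07 → L_total = 10·log₁₀(7.376e+07) = 78.68 dB SPL.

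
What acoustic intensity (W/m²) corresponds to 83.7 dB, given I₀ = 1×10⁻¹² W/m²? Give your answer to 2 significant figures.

L = 10·log₁₀(I/I₀) ⇒ I = I₀·10^(L/10) = 10⁻¹² × 10^8.37.

0.00023 W/m²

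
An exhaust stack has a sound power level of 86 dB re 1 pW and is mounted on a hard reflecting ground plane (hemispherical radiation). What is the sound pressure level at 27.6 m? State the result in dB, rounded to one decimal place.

The power spreads over a hemisphere of area 2π·r², so L_p = L_w − 10·log₁₀(2π·r²).
2π·r² = 4786 m², 10·log₁₀ of that is 36.800 dB.
L_p = 86 − 36.800 = 49.20 dB.

49.2 dB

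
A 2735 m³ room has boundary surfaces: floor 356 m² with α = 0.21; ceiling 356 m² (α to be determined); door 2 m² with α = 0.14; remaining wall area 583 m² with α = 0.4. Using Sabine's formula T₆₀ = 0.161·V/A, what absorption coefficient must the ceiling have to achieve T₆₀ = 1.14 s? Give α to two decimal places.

Required total absorption A = 0.161·2735/1.14 = 386.26 m².
Absorption from the other surfaces = 356·0.21 + 2·0.14 + 583·0.4 = 308.24 m², so the ceiling must supply 78.02 m² over 356 m².
α = 78.02/356 = 0.219.

0.22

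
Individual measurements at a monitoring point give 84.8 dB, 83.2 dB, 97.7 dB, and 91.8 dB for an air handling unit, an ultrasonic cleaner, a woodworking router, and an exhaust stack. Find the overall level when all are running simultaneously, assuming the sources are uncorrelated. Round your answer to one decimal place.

For uncorrelated sources the intensities add, so convert each level to linear form, sum, and take 10·log₁₀ of the total.
Σ 10^(L/10) = 10^(84.8/10) + 10^(83.2/10) + 10^(97.7/10) + 10^(91.8/10) = 7.913e+09.
L_total = 10·log₁₀(7.913e+09) = 98.98 dB.

99.0 dB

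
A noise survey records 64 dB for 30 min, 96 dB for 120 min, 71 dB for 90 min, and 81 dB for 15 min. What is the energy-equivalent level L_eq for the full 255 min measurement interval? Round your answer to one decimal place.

92.8 dB

Weight each interval's intensity by its duration and average over T = 255 min:
Σ tᵢ·10^(Lᵢ/10) = 30·10^(64/10) + 120·10^(96/10) + 90·10^(71/10) + 15·10^(81/10) = 4.808e+11.
L_eq = 10·log₁₀(4.808e+11/255) = 92.75 dB.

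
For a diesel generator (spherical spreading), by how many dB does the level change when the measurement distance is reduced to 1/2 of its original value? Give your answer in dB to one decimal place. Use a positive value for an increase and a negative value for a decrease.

With spherical spreading the level changes by −20·log₁₀(r₂/r₁).
ΔL = −20·log₁₀(0.5) = +6.02 dB.

+6.0 dB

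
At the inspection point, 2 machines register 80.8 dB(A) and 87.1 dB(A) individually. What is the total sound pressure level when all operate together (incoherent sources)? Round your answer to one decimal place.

Incoherent sources combine by intensity addition: L_total = 10·log₁₀(Σ 10^(L_i/10)).
Σ 10^(L/10) = 10^(80.8/10) + 10^(87.1/10) = 6.331e+08.
L_total = 10·log₁₀(6.331e+08) = 88.01 dB(A).

88.0 dB(A)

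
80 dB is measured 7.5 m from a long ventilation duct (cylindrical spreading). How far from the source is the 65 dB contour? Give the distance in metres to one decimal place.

Line-source spreading drops the level by 10·log₁₀(r₂/r₁); inverting, r₂/r₁ = 10^(ΔL/10).
r₂ = 7.5·10^((80−65)/10) = 7.5·10^(15.0/10) = 237.17 m.

237.2 m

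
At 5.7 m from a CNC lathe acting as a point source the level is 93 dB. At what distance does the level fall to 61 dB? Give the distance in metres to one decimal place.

226.9 m

For a point source L₁ − L₂ = 20·log₁₀(r₂/r₁), so r₂ = r₁·10^((L₁−L₂)/20).
r₂ = 5.7·10^((93−61)/20) = 5.7·10^(32.0/20) = 226.92 m.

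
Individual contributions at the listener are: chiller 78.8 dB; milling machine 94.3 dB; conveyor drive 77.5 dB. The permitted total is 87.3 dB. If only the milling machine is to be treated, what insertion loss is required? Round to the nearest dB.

8 dB

Fixed contribution from the other sources: Σ 10^(L/10) = 10^(78.8/10) + 10^(77.5/10) = 1.321e+08 (81.21 dB).
To meet 87.3 dB overall, the treated milling machine may contribute at most 10^(87.3/10) − 1.321e+08 = 4.049e+08, i.e. 86.07 dB.
So the milling machine must be reduced from 94.3 to 86.07 dB: IL = 8.23 dB.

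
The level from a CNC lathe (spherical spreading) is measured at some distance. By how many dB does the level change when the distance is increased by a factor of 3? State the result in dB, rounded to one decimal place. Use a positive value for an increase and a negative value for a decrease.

-9.5 dB

A point source loses 6 dB per doubling of distance; generally ΔL = −20·log₁₀(r₂/r₁).
ΔL = −20·log₁₀(3) = -9.54 dB.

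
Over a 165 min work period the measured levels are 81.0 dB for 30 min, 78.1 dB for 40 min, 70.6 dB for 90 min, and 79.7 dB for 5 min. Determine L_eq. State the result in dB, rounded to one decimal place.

Weight each interval's intensity by its duration and average over T = 165 min:
Σ tᵢ·10^(Lᵢ/10) = 30·10^(81.0/10) + 40·10^(78.1/10) + 90·10^(70.6/10) + 5·10^(79.7/10) = 7.859e+09.
L_eq = 10·log₁₀(7.859e+09/165) = 76.78 dB.

76.8 dB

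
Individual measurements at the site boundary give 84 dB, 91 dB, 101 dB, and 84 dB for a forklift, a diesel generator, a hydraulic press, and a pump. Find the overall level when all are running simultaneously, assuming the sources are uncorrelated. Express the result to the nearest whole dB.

Incoherent sources combine by intensity addition: L_total = 10·log₁₀(Σ 10^(L_i/10)).
Σ 10^(L/10) = 10^(84/10) + 10^(91/10) + 10^(101/10) + 10^(84/10) = 1.435e+10.
L_total = 10·log₁₀(1.435e+10) = 101.57 dB.

102 dB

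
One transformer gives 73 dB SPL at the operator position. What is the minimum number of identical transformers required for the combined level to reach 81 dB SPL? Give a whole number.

The shortfall is 81 − 73 = 8.0 dB, and N units add 10·log₁₀ N, so need 10·log₁₀ N ≥ 8.0.
N ≥ 10^(8.0/10) = 6.310, so N = 7.

7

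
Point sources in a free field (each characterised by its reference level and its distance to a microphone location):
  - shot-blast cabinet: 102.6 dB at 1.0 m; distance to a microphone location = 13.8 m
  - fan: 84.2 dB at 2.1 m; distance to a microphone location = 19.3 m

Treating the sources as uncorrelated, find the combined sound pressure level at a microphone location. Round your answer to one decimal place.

Apply inverse-square spreading to bring every level to the receiver, then sum 10^(L/10).
shot-blast cabinet: 102.6 − 20·log₁₀(13.8/1.0) = 102.6 − 22.80 = 79.80 dB.
fan: 84.2 − 20·log₁₀(19.3/2.1) = 84.2 − 19.27 = 64.93 dB.
Σ 10^(L/10) = 9.867e+07 → L_total = 10·log₁₀(9.867e+07) = 79.94 dB.

79.9 dB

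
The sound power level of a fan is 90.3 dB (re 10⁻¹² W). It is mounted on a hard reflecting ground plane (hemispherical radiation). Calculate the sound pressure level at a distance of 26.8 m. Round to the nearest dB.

54 dB

The power spreads over a hemisphere of area 2π·r², so L_p = L_w − 10·log₁₀(2π·r²).
2π·r² = 4513 m², 10·log₁₀ of that is 36.544 dB.
L_p = 90.3 − 36.544 = 53.76 dB.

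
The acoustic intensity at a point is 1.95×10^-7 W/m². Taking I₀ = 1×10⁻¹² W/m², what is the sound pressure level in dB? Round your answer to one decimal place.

52.9 dB

Dividing by I₀ shifts the exponent by 12: I/I₀ = 1.95×10^5.
L = 10·(0.2900 + 5) = 52.90 dB.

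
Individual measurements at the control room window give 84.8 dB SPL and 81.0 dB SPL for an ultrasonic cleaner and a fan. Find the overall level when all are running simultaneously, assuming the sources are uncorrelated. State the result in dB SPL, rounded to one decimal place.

86.3 dB SPL

Incoherent sources combine by intensity addition: L_total = 10·log₁₀(Σ 10^(L_i/10)).
Σ 10^(L/10) = 10^(84.8/10) + 10^(81.0/10) = 4.279e+08.
L_total = 10·log₁₀(4.279e+08) = 86.31 dB SPL.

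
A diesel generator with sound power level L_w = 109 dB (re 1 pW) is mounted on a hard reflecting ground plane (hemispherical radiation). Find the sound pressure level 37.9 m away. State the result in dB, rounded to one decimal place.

69.4 dB

L_p = L_w − 10·log₁₀(2π·r²) with r = 37.9 m.
2π·r² = 9025 m², 10·log₁₀ of that is 39.555 dB.
L_p = 109 − 39.555 = 69.45 dB.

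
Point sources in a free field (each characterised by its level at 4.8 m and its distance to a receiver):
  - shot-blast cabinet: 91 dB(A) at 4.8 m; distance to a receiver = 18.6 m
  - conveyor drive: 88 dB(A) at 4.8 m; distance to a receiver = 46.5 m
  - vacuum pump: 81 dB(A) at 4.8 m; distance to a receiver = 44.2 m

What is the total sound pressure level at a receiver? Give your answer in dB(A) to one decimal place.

First find each source's level at the receiver (point-source: −20·log₁₀(r/r_ref)), then combine on an intensity basis.
shot-blast cabinet: 91 − 20·log₁₀(18.6/4.8) = 91 − 11.77 = 79.23 dB(A).
conveyor drive: 88 − 20·log₁₀(46.5/4.8) = 88 − 19.72 = 68.28 dB(A).
vacuum pump: 81 − 20·log₁₀(44.2/4.8) = 81 − 19.28 = 61.72 dB(A).
Σ 10^(L/10) = 9.205e+07 → L_total = 10·log₁₀(9.205e+07) = 79.64 dB(A).

79.6 dB(A)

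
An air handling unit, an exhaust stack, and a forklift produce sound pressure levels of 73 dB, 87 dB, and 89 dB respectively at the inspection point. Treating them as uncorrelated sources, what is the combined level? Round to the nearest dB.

91 dB

For uncorrelated sources the intensities add, so convert each level to linear form, sum, and take 10·log₁₀ of the total.
Σ 10^(L/10) = 10^(73/10) + 10^(87/10) + 10^(89/10) = 1.315e+09.
L_total = 10·log₁₀(1.315e+09) = 91.19 dB.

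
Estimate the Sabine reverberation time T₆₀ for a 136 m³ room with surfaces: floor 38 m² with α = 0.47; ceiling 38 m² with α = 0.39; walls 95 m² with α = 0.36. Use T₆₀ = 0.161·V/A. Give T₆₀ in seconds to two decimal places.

A = Σ Sᵢαᵢ = 38·0.47 + 38·0.39 + 95·0.36 = 66.88 m².
T₆₀ = 0.161·V/A = 0.161·136/66.88 = 0.327 s.

0.33 s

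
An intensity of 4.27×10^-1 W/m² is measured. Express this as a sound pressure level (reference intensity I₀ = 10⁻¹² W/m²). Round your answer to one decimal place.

Dividing by I₀ shifts the exponent by 12: I/I₀ = 4.27×10^11.
L = 10·(0.6304 + 11) = 116.30 dB.

116.3 dB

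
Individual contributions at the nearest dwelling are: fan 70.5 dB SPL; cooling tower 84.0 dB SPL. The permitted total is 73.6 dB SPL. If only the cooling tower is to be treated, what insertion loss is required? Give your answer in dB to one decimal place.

Fixed contribution from the other source: Σ 10^(L/10) = 10^(70.5/10) = 1.122e+07 (70.50 dB SPL).
The limit corresponds to 10^(73.6/10) = 2.291e+07; subtracting the fixed part leaves 1.169e+07 for the cooling tower, i.e. 70.68 dB SPL.
So the cooling tower must be reduced from 84.0 to 70.68 dB SPL: IL = 13.32 dB.

13.3 dB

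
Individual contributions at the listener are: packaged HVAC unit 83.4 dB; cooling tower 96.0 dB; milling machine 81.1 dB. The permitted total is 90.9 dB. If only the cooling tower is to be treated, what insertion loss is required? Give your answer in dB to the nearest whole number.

7 dB

Fixed contribution from the other sources: Σ 10^(L/10) = 10^(83.4/10) + 10^(81.1/10) = 3.476e+08 (85.41 dB).
To meet 90.9 dB overall, the treated cooling tower may contribute at most 10^(90.9/10) − 3.476e+08 = 8.827e+08, i.e. 89.46 dB.
So the cooling tower must be reduced from 96.0 to 89.46 dB: IL = 6.54 dB.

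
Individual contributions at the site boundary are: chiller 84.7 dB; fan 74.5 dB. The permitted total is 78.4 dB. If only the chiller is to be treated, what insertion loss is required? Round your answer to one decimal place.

The untreated sources together contribute 10^(74.5/10) = 2.818e+07, i.e. 74.50 dB.
The limit corresponds to 10^(78.4/10) = 6.918e+07; subtracting the fixed part leaves 4.100e+07 for the chiller, i.e. 76.13 dB.
So the chiller must be reduced from 84.7 to 76.13 dB: IL = 8.57 dB.

8.6 dB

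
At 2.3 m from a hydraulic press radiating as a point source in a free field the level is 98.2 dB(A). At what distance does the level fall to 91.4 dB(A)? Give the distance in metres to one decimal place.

Point-source spreading drops the level by 20·log₁₀(r₂/r₁); inverting, r₂/r₁ = 10^(ΔL/20).
r₂ = 2.3·10^((98.2−91.4)/20) = 2.3·10^(6.8/20) = 5.03 m.

5.0 m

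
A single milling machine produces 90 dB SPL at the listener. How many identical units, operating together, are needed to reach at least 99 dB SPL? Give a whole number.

Need L₁ + 10·log₁₀ N ≥ 99, i.e. log₁₀ N ≥ 0.90.
N ≥ 10^(9.0/10) = 7.943, so N = 8.

8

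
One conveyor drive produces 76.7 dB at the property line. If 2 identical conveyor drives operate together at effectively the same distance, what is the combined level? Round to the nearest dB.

80 dB

L_total = L₁ + 10·log₁₀ N for N identical incoherent sources.
L_total = 76.7 + 10·log₁₀(2) = 76.7 + 3.010 = 79.71 dB.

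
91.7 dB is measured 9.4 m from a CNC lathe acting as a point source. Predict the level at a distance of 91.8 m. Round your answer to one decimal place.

71.9 dB

For a point source, L₂ = L₁ − 20·log₁₀(r₂/r₁).
L₂ = 91.7 − 20·log₁₀(91.8/9.4) = 91.7 − 19.794 = 71.91 dB.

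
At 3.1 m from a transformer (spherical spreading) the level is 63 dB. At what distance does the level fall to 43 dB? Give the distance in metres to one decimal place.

Point-source spreading drops the level by 20·log₁₀(r₂/r₁); inverting, r₂/r₁ = 10^(ΔL/20).
r₂ = 3.1·10^((63−43)/20) = 3.1·10^(20.0/20) = 31.00 m.

31.0 m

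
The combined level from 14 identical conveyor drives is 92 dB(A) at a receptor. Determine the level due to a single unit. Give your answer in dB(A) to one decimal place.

80.5 dB(A)

14 equal contributions raise the level by 10·log₁₀ 14 = 11.461 dB, so each unit alone gives 92 − 11.461.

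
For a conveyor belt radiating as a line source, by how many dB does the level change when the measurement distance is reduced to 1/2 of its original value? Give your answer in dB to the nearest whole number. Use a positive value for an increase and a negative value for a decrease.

A line source loses 3 dB per doubling of distance; generally ΔL = −10·log₁₀(r₂/r₁).
ΔL = −10·log₁₀(0.5) = +3.01 dB.

+3 dB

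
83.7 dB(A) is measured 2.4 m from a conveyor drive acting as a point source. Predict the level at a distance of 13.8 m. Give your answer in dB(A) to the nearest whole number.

69 dB(A)

For a point source, L₂ = L₁ − 20·log₁₀(r₂/r₁).
L₂ = 83.7 − 20·log₁₀(13.8/2.4) = 83.7 − 15.193 = 68.51 dB(A).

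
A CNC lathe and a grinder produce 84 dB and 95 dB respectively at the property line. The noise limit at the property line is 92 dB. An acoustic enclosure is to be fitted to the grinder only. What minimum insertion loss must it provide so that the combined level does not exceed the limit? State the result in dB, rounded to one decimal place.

The untreated sources together contribute 10^(84/10) = 2.512e+08, i.e. 84.00 dB.
To meet 92 dB overall, the treated grinder may contribute at most 10^(92/10) − 2.512e+08 = 1.334e+09, i.e. 91.25 dB.
Required insertion loss = 95 − 91.25 = 3.75 dB.

3.7 dB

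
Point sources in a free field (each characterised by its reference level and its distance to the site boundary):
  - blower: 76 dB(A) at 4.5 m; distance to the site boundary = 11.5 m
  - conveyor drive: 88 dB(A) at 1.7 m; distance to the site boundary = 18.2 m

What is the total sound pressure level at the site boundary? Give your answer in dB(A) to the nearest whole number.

71 dB(A)

Apply inverse-square spreading to bring every level to the receiver, then sum 10^(L/10).
blower: 76 − 20·log₁₀(11.5/4.5) = 76 − 8.15 = 67.85 dB(A).
conveyor drive: 88 − 20·log₁₀(18.2/1.7) = 88 − 20.59 = 67.41 dB(A).
Σ 10^(L/10) = 1.160e+07 → L_total = 10·log₁₀(1.160e+07) = 70.64 dB(A).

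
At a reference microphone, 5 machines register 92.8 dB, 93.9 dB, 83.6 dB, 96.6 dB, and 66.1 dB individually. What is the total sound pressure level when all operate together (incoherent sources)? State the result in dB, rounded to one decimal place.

99.6 dB

For uncorrelated sources the intensities add, so convert each level to linear form, sum, and take 10·log₁₀ of the total.
Σ 10^(L/10) = 10^(92.8/10) + 10^(93.9/10) + 10^(83.6/10) + 10^(96.6/10) + 10^(66.1/10) = 9.164e+09.
L_total = 10·log₁₀(9.164e+09) = 99.62 dB.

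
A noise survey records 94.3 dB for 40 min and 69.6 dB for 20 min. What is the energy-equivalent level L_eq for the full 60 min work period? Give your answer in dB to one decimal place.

92.5 dB

Weight each interval's intensity by its duration and average over T = 60 min:
Σ tᵢ·10^(Lᵢ/10) = 40·10^(94.3/10) + 20·10^(69.6/10) = 1.078e+11.
L_eq = 10·log₁₀(1.078e+11/60) = 92.55 dB.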